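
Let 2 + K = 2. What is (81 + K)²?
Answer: 6561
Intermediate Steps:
K = 0 (K = -2 + 2 = 0)
(81 + K)² = (81 + 0)² = 81² = 6561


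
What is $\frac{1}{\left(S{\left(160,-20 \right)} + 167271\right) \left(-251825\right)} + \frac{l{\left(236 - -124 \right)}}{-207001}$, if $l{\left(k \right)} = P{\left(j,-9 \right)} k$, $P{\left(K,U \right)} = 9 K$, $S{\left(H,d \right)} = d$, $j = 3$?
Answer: $- \frac{409386795696001}{8718464614508075} \approx -0.046956$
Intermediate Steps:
$l{\left(k \right)} = 27 k$ ($l{\left(k \right)} = 9 \cdot 3 k = 27 k$)
$\frac{1}{\left(S{\left(160,-20 \right)} + 167271\right) \left(-251825\right)} + \frac{l{\left(236 - -124 \right)}}{-207001} = \frac{1}{\left(-20 + 167271\right) \left(-251825\right)} + \frac{27 \left(236 - -124\right)}{-207001} = \frac{1}{167251} \left(- \frac{1}{251825}\right) + 27 \left(236 + 124\right) \left(- \frac{1}{207001}\right) = \frac{1}{167251} \left(- \frac{1}{251825}\right) + 27 \cdot 360 \left(- \frac{1}{207001}\right) = - \frac{1}{42117983075} + 9720 \left(- \frac{1}{207001}\right) = - \frac{1}{42117983075} - \frac{9720}{207001} = - \frac{409386795696001}{8718464614508075}$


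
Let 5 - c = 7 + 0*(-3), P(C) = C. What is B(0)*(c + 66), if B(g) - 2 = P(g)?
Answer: 128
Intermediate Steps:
B(g) = 2 + g
c = -2 (c = 5 - (7 + 0*(-3)) = 5 - (7 + 0) = 5 - 1*7 = 5 - 7 = -2)
B(0)*(c + 66) = (2 + 0)*(-2 + 66) = 2*64 = 128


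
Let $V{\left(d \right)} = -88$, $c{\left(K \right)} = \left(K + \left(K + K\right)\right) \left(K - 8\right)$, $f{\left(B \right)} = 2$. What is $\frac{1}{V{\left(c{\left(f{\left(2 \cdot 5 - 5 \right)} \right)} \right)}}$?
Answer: $- \frac{1}{88} \approx -0.011364$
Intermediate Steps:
$c{\left(K \right)} = 3 K \left(-8 + K\right)$ ($c{\left(K \right)} = \left(K + 2 K\right) \left(-8 + K\right) = 3 K \left(-8 + K\right)$)
$\frac{1}{V{\left(c{\left(f{\left(2 \cdot 5 - 5 \right)} \right)} \right)}} = \frac{1}{-88} = - \frac{1}{88}$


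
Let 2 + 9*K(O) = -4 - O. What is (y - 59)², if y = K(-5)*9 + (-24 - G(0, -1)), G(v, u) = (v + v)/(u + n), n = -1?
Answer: 7056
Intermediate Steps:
G(v, u) = 2*v/(-1 + u) (G(v, u) = (v + v)/(u - 1) = (2*v)/(-1 + u) = 2*v/(-1 + u))
K(O) = -⅔ - O/9 (K(O) = -2/9 + (-4 - O)/9 = -2/9 + (-4/9 - O/9) = -⅔ - O/9)
y = -25 (y = (-⅔ - ⅑*(-5))*9 + (-24 - 2*0/(-1 - 1)) = (-⅔ + 5/9)*9 + (-24 - 2*0/(-2)) = -⅑*9 + (-24 - 2*0*(-1)/2) = -1 + (-24 - 1*0) = -1 + (-24 + 0) = -1 - 24 = -25)
(y - 59)² = (-25 - 59)² = (-84)² = 7056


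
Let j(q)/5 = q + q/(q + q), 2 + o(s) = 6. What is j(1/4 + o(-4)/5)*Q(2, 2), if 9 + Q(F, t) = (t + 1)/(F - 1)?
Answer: -93/2 ≈ -46.500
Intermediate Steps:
o(s) = 4 (o(s) = -2 + 6 = 4)
Q(F, t) = -9 + (1 + t)/(-1 + F) (Q(F, t) = -9 + (t + 1)/(F - 1) = -9 + (1 + t)/(-1 + F))
j(q) = 5/2 + 5*q (j(q) = 5*(q + q/(q + q)) = 5*(q + q/((2*q))) = 5*(q + q*(1/(2*q))) = 5*(q + ½) = 5*(½ + q) = 5/2 + 5*q)
j(1/4 + o(-4)/5)*Q(2, 2) = (5/2 + 5*(1/4 + 4/5))*((10 + 2 - 9*2)/(-1 + 2)) = (5/2 + 5*(1*(¼) + 4*(⅕)))*((10 + 2 - 18)/1) = (5/2 + 5*(¼ + ⅘))*(1*(-6)) = (5/2 + 5*(21/20))*(-6) = (5/2 + 21/4)*(-6) = (31/4)*(-6) = -93/2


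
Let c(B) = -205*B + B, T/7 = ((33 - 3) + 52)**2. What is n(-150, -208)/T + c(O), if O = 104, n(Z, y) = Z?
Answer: -499297419/23534 ≈ -21216.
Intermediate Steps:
T = 47068 (T = 7*((33 - 3) + 52)**2 = 7*(30 + 52)**2 = 7*82**2 = 7*6724 = 47068)
c(B) = -204*B
n(-150, -208)/T + c(O) = -150/47068 - 204*104 = -150*1/47068 - 21216 = -75/23534 - 21216 = -499297419/23534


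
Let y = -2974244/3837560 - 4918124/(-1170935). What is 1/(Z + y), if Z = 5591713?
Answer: 44935333186/251265640644983011 ≈ 1.7884e-7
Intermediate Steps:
y = 153909495393/44935333186 (y = -2974244*1/3837560 - 4918124*(-1/1170935) = -743561/959390 + 4918124/1170935 = 153909495393/44935333186 ≈ 3.4251)
1/(Z + y) = 1/(5591713 + 153909495393/44935333186) = 1/(251265640644983011/44935333186) = 44935333186/251265640644983011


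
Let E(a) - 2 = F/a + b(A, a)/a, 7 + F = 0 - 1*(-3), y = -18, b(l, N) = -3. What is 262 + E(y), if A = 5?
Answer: 4759/18 ≈ 264.39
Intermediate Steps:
F = -4 (F = -7 + (0 - 1*(-3)) = -7 + (0 + 3) = -7 + 3 = -4)
E(a) = 2 - 7/a (E(a) = 2 + (-4/a - 3/a) = 2 - 7/a)
262 + E(y) = 262 + (2 - 7/(-18)) = 262 + (2 - 7*(-1/18)) = 262 + (2 + 7/18) = 262 + 43/18 = 4759/18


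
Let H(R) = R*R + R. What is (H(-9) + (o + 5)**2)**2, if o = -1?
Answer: 7744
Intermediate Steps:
H(R) = R + R**2 (H(R) = R**2 + R = R + R**2)
(H(-9) + (o + 5)**2)**2 = (-9*(1 - 9) + (-1 + 5)**2)**2 = (-9*(-8) + 4**2)**2 = (72 + 16)**2 = 88**2 = 7744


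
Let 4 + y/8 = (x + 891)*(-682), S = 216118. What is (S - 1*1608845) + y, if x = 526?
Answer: -9123911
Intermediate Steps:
y = -7731184 (y = -32 + 8*((526 + 891)*(-682)) = -32 + 8*(1417*(-682)) = -32 + 8*(-966394) = -32 - 7731152 = -7731184)
(S - 1*1608845) + y = (216118 - 1*1608845) - 7731184 = (216118 - 1608845) - 7731184 = -1392727 - 7731184 = -9123911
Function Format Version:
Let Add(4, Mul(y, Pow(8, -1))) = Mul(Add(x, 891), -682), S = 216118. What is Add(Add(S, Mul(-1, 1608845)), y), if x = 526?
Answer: -9123911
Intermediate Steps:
y = -7731184 (y = Add(-32, Mul(8, Mul(Add(526, 891), -682))) = Add(-32, Mul(8, Mul(1417, -682))) = Add(-32, Mul(8, -966394)) = Add(-32, -7731152) = -7731184)
Add(Add(S, Mul(-1, 1608845)), y) = Add(Add(216118, Mul(-1, 1608845)), -7731184) = Add(Add(216118, -1608845), -7731184) = Add(-1392727, -7731184) = -9123911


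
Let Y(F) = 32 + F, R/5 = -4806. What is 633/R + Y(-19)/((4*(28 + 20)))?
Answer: 10603/256320 ≈ 0.041366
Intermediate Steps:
R = -24030 (R = 5*(-4806) = -24030)
633/R + Y(-19)/((4*(28 + 20))) = 633/(-24030) + (32 - 19)/((4*(28 + 20))) = 633*(-1/24030) + 13/((4*48)) = -211/8010 + 13/192 = 10603/256320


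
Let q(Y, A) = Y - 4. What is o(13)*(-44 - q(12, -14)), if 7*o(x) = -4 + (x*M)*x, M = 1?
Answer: -8580/7 ≈ -1225.7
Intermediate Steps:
q(Y, A) = -4 + Y
o(x) = -4/7 + x²/7 (o(x) = (-4 + (x*1)*x)/7 = (-4 + x*x)/7 = (-4 + x²)/7 = -4/7 + x²/7)
o(13)*(-44 - q(12, -14)) = (-4/7 + (⅐)*13²)*(-44 - (-4 + 12)) = (-4/7 + (⅐)*169)*(-44 - 1*8) = (-4/7 + 169/7)*(-44 - 8) = (165/7)*(-52) = -8580/7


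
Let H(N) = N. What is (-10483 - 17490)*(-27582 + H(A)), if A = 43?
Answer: 770348447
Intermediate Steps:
(-10483 - 17490)*(-27582 + H(A)) = (-10483 - 17490)*(-27582 + 43) = -27973*(-27539) = 770348447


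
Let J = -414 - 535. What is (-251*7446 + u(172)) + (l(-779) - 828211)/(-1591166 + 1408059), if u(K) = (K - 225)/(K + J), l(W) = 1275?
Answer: -265902030753551/142274139 ≈ -1.8689e+6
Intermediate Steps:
J = -949
u(K) = (-225 + K)/(-949 + K) (u(K) = (K - 225)/(K - 949) = (-225 + K)/(-949 + K))
(-251*7446 + u(172)) + (l(-779) - 828211)/(-1591166 + 1408059) = (-251*7446 + (-225 + 172)/(-949 + 172)) + (1275 - 828211)/(-1591166 + 1408059) = (-1868946 - 53/(-777)) - 826936/(-183107) = (-1868946 - 1/777*(-53)) - 826936*(-1/183107) = (-1868946 + 53/777) + 826936/183107 = -1452170989/777 + 826936/183107 = -265902030753551/142274139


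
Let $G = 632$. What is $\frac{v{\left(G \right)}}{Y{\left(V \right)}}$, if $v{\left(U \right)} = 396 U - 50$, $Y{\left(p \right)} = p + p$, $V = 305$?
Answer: $\frac{2051}{5} \approx 410.2$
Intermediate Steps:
$Y{\left(p \right)} = 2 p$
$v{\left(U \right)} = -50 + 396 U$ ($v{\left(U \right)} = 396 U - 50 = -50 + 396 U$)
$\frac{v{\left(G \right)}}{Y{\left(V \right)}} = \frac{-50 + 396 \cdot 632}{2 \cdot 305} = \frac{-50 + 250272}{610} = 250222 \cdot \frac{1}{610} = \frac{2051}{5}$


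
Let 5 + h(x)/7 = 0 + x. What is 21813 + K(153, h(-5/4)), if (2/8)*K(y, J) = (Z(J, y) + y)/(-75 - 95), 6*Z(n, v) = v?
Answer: 109044/5 ≈ 21809.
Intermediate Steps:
Z(n, v) = v/6
h(x) = -35 + 7*x (h(x) = -35 + 7*(0 + x) = -35 + 7*x)
K(y, J) = -7*y/255 (K(y, J) = 4*((y/6 + y)/(-75 - 95)) = 4*((7*y/6)/(-170)) = 4*((7*y/6)*(-1/170)) = 4*(-7*y/1020) = -7*y/255)
21813 + K(153, h(-5/4)) = 21813 - 7/255*153 = 21813 - 21/5 = 109044/5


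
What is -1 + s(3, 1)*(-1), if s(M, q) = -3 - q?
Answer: 3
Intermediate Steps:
-1 + s(3, 1)*(-1) = -1 + (-3 - 1*1)*(-1) = -1 + (-3 - 1)*(-1) = -1 - 4*(-1) = -1 + 4 = 3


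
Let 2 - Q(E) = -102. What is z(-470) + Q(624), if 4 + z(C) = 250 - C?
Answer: 820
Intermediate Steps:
Q(E) = 104 (Q(E) = 2 - 1*(-102) = 2 + 102 = 104)
z(C) = 246 - C (z(C) = -4 + (250 - C) = 246 - C)
z(-470) + Q(624) = (246 - 1*(-470)) + 104 = (246 + 470) + 104 = 716 + 104 = 820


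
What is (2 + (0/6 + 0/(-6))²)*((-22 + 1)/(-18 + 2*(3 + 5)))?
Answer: 21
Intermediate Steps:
(2 + (0/6 + 0/(-6))²)*((-22 + 1)/(-18 + 2*(3 + 5))) = (2 + (0*(⅙) + 0*(-⅙))²)*(-21/(-18 + 2*8)) = (2 + (0 + 0)²)*(-21/(-18 + 16)) = (2 + 0²)*(-21/(-2)) = (2 + 0)*(-21*(-½)) = 2*(21/2) = 21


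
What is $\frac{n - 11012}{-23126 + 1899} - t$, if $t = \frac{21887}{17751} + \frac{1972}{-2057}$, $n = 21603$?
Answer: $- \frac{35255283658}{45592857717} \approx -0.77326$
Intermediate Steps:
$t = \frac{589211}{2147871}$ ($t = 21887 \cdot \frac{1}{17751} + 1972 \left(- \frac{1}{2057}\right) = \frac{21887}{17751} - \frac{116}{121} = \frac{589211}{2147871} \approx 0.27432$)
$\frac{n - 11012}{-23126 + 1899} - t = \frac{21603 - 11012}{-23126 + 1899} - \frac{589211}{2147871} = \frac{10591}{-21227} - \frac{589211}{2147871} = 10591 \left(- \frac{1}{21227}\right) - \frac{589211}{2147871} = - \frac{10591}{21227} - \frac{589211}{2147871} = - \frac{35255283658}{45592857717}$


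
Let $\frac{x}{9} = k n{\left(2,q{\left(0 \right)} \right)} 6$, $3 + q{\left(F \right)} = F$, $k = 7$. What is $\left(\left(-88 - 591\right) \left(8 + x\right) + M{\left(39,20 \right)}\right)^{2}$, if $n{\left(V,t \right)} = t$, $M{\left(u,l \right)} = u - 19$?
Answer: $584573401476$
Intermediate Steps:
$q{\left(F \right)} = -3 + F$
$M{\left(u,l \right)} = -19 + u$
$x = -1134$ ($x = 9 \cdot 7 \left(-3 + 0\right) 6 = 9 \cdot 7 \left(-3\right) 6 = 9 \left(\left(-21\right) 6\right) = 9 \left(-126\right) = -1134$)
$\left(\left(-88 - 591\right) \left(8 + x\right) + M{\left(39,20 \right)}\right)^{2} = \left(\left(-88 - 591\right) \left(8 - 1134\right) + \left(-19 + 39\right)\right)^{2} = \left(\left(-679\right) \left(-1126\right) + 20\right)^{2} = \left(764554 + 20\right)^{2} = 764574^{2} = 584573401476$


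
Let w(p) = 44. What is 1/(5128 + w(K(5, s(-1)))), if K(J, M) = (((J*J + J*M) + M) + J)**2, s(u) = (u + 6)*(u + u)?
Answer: 1/5172 ≈ 0.00019335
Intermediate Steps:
s(u) = 2*u*(6 + u) (s(u) = (6 + u)*(2*u) = 2*u*(6 + u))
K(J, M) = (J + M + J**2 + J*M)**2 (K(J, M) = (((J**2 + J*M) + M) + J)**2 = ((M + J**2 + J*M) + J)**2 = (J + M + J**2 + J*M)**2)
1/(5128 + w(K(5, s(-1)))) = 1/(5128 + 44) = 1/5172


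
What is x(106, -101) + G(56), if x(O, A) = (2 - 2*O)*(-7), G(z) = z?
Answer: 1526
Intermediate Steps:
x(O, A) = -14 + 14*O
x(106, -101) + G(56) = (-14 + 14*106) + 56 = (-14 + 1484) + 56 = 1470 + 56 = 1526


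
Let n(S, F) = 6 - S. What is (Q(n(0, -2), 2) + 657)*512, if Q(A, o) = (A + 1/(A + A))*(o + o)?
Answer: 1046528/3 ≈ 3.4884e+5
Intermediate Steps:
Q(A, o) = 2*o*(A + 1/(2*A)) (Q(A, o) = (A + 1/(2*A))*(2*o) = 2*o*(A + 1/(2*A)))
(Q(n(0, -2), 2) + 657)*512 = ((2/(6 - 1*0) + 2*(6 - 1*0)*2) + 657)*512 = ((2/(6 + 0) + 2*(6 + 0)*2) + 657)*512 = ((2/6 + 2*6*2) + 657)*512 = ((2*(⅙) + 24) + 657)*512 = ((⅓ + 24) + 657)*512 = (73/3 + 657)*512 = (2044/3)*512 = 1046528/3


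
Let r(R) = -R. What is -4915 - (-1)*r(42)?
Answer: -4957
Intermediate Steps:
-4915 - (-1)*r(42) = -4915 - (-1)*(-1*42) = -4915 - (-1)*(-42) = -4915 - 1*42 = -4915 - 42 = -4957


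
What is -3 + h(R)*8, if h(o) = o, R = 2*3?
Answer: 45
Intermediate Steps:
R = 6
-3 + h(R)*8 = -3 + 6*8 = -3 + 48 = 45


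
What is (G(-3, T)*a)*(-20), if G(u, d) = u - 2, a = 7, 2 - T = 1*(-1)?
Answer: 700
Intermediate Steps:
T = 3 (T = 2 - (-1) = 2 - 1*(-1) = 2 + 1 = 3)
G(u, d) = -2 + u
(G(-3, T)*a)*(-20) = ((-2 - 3)*7)*(-20) = -5*7*(-20) = -35*(-20) = 700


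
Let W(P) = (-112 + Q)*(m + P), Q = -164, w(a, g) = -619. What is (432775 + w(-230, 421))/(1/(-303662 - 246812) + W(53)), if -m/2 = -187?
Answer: -237890641944/64874461849 ≈ -3.6669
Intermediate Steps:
m = 374 (m = -2*(-187) = 374)
W(P) = -103224 - 276*P (W(P) = (-112 - 164)*(374 + P) = -276*(374 + P) = -103224 - 276*P)
(432775 + w(-230, 421))/(1/(-303662 - 246812) + W(53)) = (432775 - 619)/(1/(-303662 - 246812) + (-103224 - 276*53)) = 432156/(1/(-550474) + (-103224 - 14628)) = 432156/(-1/550474 - 117852) = 432156/(-64874461849/550474) = 432156*(-550474/64874461849) = -237890641944/64874461849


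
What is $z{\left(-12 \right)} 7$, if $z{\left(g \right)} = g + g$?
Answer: $-168$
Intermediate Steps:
$z{\left(g \right)} = 2 g$
$z{\left(-12 \right)} 7 = 2 \left(-12\right) 7 = \left(-24\right) 7 = -168$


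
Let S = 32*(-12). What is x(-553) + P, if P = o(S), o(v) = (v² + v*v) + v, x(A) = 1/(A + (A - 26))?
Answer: 333405695/1132 ≈ 2.9453e+5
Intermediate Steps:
x(A) = 1/(-26 + 2*A) (x(A) = 1/(A + (-26 + A)) = 1/(-26 + 2*A))
S = -384
o(v) = v + 2*v² (o(v) = (v² + v²) + v = 2*v² + v = v + 2*v²)
P = 294528 (P = -384*(1 + 2*(-384)) = -384*(1 - 768) = -384*(-767) = 294528)
x(-553) + P = 1/(2*(-13 - 553)) + 294528 = (½)/(-566) + 294528 = (½)*(-1/566) + 294528 = -1/1132 + 294528 = 333405695/1132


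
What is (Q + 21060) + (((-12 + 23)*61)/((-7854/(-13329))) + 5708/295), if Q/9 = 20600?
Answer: 14576866889/70210 ≈ 2.0762e+5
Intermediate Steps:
Q = 185400 (Q = 9*20600 = 185400)
(Q + 21060) + (((-12 + 23)*61)/((-7854/(-13329))) + 5708/295) = (185400 + 21060) + (((-12 + 23)*61)/((-7854/(-13329))) + 5708/295) = 206460 + ((11*61)/((-7854*(-1/13329))) + 5708*(1/295)) = 206460 + (671/(2618/4443) + 5708/295) = 206460 + (671*(4443/2618) + 5708/295) = 206460 + (271023/238 + 5708/295) = 206460 + 81310289/70210 = 14576866889/70210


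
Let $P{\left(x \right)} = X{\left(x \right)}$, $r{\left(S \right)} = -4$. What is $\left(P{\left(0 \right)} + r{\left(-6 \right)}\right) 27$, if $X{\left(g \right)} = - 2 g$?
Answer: $-108$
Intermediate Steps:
$P{\left(x \right)} = - 2 x$
$\left(P{\left(0 \right)} + r{\left(-6 \right)}\right) 27 = \left(\left(-2\right) 0 - 4\right) 27 = \left(0 - 4\right) 27 = \left(-4\right) 27 = -108$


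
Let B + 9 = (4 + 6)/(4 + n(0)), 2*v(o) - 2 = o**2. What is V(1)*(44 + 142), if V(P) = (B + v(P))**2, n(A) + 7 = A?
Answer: 130975/6 ≈ 21829.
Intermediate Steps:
v(o) = 1 + o**2/2
n(A) = -7 + A
B = -37/3 (B = -9 + (4 + 6)/(4 + (-7 + 0)) = -9 + 10/(4 - 7) = -9 + 10/(-3) = -9 + 10*(-1/3) = -9 - 10/3 = -37/3 ≈ -12.333)
V(P) = (-34/3 + P**2/2)**2 (V(P) = (-37/3 + (1 + P**2/2))**2 = (-34/3 + P**2/2)**2)
V(1)*(44 + 142) = ((-68 + 3*1**2)**2/36)*(44 + 142) = ((-68 + 3*1)**2/36)*186 = ((-68 + 3)**2/36)*186 = ((1/36)*(-65)**2)*186 = ((1/36)*4225)*186 = (4225/36)*186 = 130975/6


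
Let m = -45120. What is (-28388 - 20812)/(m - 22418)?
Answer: 24600/33769 ≈ 0.72848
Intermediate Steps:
(-28388 - 20812)/(m - 22418) = (-28388 - 20812)/(-45120 - 22418) = -49200/(-67538) = -49200*(-1/67538) = 24600/33769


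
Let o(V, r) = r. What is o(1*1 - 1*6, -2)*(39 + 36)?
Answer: -150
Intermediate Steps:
o(1*1 - 1*6, -2)*(39 + 36) = -2*(39 + 36) = -2*75 = -150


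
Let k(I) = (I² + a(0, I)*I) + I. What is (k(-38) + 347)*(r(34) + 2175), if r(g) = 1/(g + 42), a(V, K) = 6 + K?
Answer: 490778669/76 ≈ 6.4576e+6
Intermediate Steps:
r(g) = 1/(42 + g)
k(I) = I + I² + I*(6 + I) (k(I) = (I² + (6 + I)*I) + I = (I² + I*(6 + I)) + I = I + I² + I*(6 + I))
(k(-38) + 347)*(r(34) + 2175) = (-38*(7 + 2*(-38)) + 347)*(1/(42 + 34) + 2175) = (-38*(7 - 76) + 347)*(1/76 + 2175) = (-38*(-69) + 347)*(1/76 + 2175) = (2622 + 347)*(165301/76) = 2969*(165301/76) = 490778669/76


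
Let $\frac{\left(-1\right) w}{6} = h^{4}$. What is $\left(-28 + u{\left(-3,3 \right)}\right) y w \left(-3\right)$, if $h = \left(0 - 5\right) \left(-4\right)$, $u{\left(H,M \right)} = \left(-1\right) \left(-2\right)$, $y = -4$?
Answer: $299520000$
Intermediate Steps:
$u{\left(H,M \right)} = 2$
$h = 20$ ($h = \left(-5\right) \left(-4\right) = 20$)
$w = -960000$ ($w = - 6 \cdot 20^{4} = \left(-6\right) 160000 = -960000$)
$\left(-28 + u{\left(-3,3 \right)}\right) y w \left(-3\right) = \left(-28 + 2\right) \left(-4\right) \left(-960000\right) \left(-3\right) = - 26 \cdot 3840000 \left(-3\right) = \left(-26\right) \left(-11520000\right) = 299520000$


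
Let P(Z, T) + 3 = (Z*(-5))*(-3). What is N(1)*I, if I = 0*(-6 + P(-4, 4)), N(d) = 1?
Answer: 0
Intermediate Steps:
P(Z, T) = -3 + 15*Z (P(Z, T) = -3 + (Z*(-5))*(-3) = -3 - 5*Z*(-3) = -3 + 15*Z)
I = 0 (I = 0*(-6 + (-3 + 15*(-4))) = 0*(-6 + (-3 - 60)) = 0*(-6 - 63) = 0*(-69) = 0)
N(1)*I = 1*0 = 0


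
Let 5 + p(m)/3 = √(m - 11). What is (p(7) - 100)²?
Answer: 13189 - 1380*I ≈ 13189.0 - 1380.0*I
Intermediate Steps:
p(m) = -15 + 3*√(-11 + m) (p(m) = -15 + 3*√(m - 11) = -15 + 3*√(-11 + m))
(p(7) - 100)² = ((-15 + 3*√(-11 + 7)) - 100)² = ((-15 + 3*√(-4)) - 100)² = ((-15 + 3*(2*I)) - 100)² = ((-15 + 6*I) - 100)² = (-115 + 6*I)²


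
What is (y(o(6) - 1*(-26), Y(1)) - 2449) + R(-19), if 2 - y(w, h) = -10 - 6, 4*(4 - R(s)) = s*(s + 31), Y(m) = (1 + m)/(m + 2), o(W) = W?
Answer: -2370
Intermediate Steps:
Y(m) = (1 + m)/(2 + m)
R(s) = 4 - s*(31 + s)/4 (R(s) = 4 - s*(s + 31)/4 = 4 - s*(31 + s)/4)
y(w, h) = 18 (y(w, h) = 2 - (-10 - 6) = 2 - 1*(-16) = 2 + 16 = 18)
(y(o(6) - 1*(-26), Y(1)) - 2449) + R(-19) = (18 - 2449) + (4 - 31/4*(-19) - 1/4*(-19)**2) = -2431 + (4 + 589/4 - 1/4*361) = -2431 + (4 + 589/4 - 361/4) = -2431 + 61 = -2370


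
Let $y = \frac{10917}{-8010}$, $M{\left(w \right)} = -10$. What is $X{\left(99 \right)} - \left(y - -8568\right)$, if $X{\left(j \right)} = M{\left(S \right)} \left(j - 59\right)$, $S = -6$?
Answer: $- \frac{7980307}{890} \approx -8966.6$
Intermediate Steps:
$y = - \frac{1213}{890}$ ($y = 10917 \left(- \frac{1}{8010}\right) = - \frac{1213}{890} \approx -1.3629$)
$X{\left(j \right)} = 590 - 10 j$ ($X{\left(j \right)} = - 10 \left(j - 59\right) = - 10 \left(-59 + j\right) = 590 - 10 j$)
$X{\left(99 \right)} - \left(y - -8568\right) = \left(590 - 990\right) - \left(- \frac{1213}{890} - -8568\right) = \left(590 - 990\right) - \left(- \frac{1213}{890} + 8568\right) = -400 - \frac{7624307}{890} = - \frac{7980307}{890}$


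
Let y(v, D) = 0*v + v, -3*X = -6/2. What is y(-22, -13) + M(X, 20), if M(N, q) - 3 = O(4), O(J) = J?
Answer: -15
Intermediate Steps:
X = 1 (X = -(-2)/2 = -⅓*(-3) = 1)
M(N, q) = 7 (M(N, q) = 3 + 4 = 7)
y(v, D) = v (y(v, D) = 0 + v = v)
y(-22, -13) + M(X, 20) = -22 + 7 = -15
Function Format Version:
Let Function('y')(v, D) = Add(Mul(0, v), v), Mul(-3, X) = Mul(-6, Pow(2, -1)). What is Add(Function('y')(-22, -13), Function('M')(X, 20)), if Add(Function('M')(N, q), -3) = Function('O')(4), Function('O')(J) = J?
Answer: -15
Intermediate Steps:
X = 1 (X = Mul(Rational(-1, 3), Mul(-6, Pow(2, -1))) = Mul(Rational(-1, 3), Mul(-6, Rational(1, 2))) = Mul(Rational(-1, 3), -3) = 1)
Function('M')(N, q) = 7 (Function('M')(N, q) = Add(3, 4) = 7)
Function('y')(v, D) = v (Function('y')(v, D) = Add(0, v) = v)
Add(Function('y')(-22, -13), Function('M')(X, 20)) = Add(-22, 7) = -15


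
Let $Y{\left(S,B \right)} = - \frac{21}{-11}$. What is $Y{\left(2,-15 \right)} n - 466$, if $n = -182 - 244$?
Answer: $- \frac{14072}{11} \approx -1279.3$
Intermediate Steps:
$Y{\left(S,B \right)} = \frac{21}{11}$ ($Y{\left(S,B \right)} = \left(-21\right) \left(- \frac{1}{11}\right) = \frac{21}{11}$)
$n = -426$ ($n = -182 - 244 = -426$)
$Y{\left(2,-15 \right)} n - 466 = \frac{21}{11} \left(-426\right) - 466 = - \frac{8946}{11} - 466 = - \frac{14072}{11}$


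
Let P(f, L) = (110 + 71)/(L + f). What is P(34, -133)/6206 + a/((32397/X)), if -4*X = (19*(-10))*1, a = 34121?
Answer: 165961945943/3317420403 ≈ 50.027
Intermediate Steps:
X = 95/2 (X = -19*(-10)/4 = -(-95)/2 = -¼*(-190) = 95/2 ≈ 47.500)
P(f, L) = 181/(L + f)
P(34, -133)/6206 + a/((32397/X)) = (181/(-133 + 34))/6206 + 34121/((32397/(95/2))) = (181/(-99))*(1/6206) + 34121/((32397*(2/95))) = (181*(-1/99))*(1/6206) + 34121/(64794/95) = -181/99*1/6206 + 34121*(95/64794) = -181/614394 + 3241495/64794 = 165961945943/3317420403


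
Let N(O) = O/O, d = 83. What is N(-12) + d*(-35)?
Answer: -2904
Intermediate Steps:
N(O) = 1
N(-12) + d*(-35) = 1 + 83*(-35) = 1 - 2905 = -2904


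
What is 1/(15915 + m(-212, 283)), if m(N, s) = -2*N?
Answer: 1/16339 ≈ 6.1203e-5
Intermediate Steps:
1/(15915 + m(-212, 283)) = 1/(15915 - 2*(-212)) = 1/(15915 + 424) = 1/16339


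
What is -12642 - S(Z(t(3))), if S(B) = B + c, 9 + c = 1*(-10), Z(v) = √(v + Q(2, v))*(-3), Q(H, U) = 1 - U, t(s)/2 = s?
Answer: -12620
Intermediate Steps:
t(s) = 2*s
Z(v) = -3 (Z(v) = √(v + (1 - v))*(-3) = √1*(-3) = 1*(-3) = -3)
c = -19 (c = -9 + 1*(-10) = -9 - 10 = -19)
S(B) = -19 + B (S(B) = B - 19 = -19 + B)
-12642 - S(Z(t(3))) = -12642 - (-19 - 3) = -12642 - 1*(-22) = -12642 + 22 = -12620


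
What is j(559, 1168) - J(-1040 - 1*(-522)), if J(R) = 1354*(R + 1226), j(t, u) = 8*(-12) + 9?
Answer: -958719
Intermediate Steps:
j(t, u) = -87 (j(t, u) = -96 + 9 = -87)
J(R) = 1660004 + 1354*R (J(R) = 1354*(1226 + R) = 1660004 + 1354*R)
j(559, 1168) - J(-1040 - 1*(-522)) = -87 - (1660004 + 1354*(-1040 - 1*(-522))) = -87 - (1660004 + 1354*(-1040 + 522)) = -87 - (1660004 + 1354*(-518)) = -87 - (1660004 - 701372) = -87 - 1*958632 = -87 - 958632 = -958719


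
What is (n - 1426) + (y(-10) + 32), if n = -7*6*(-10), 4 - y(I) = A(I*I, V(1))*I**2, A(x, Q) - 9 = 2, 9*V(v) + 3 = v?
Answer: -2070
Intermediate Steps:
V(v) = -1/3 + v/9
A(x, Q) = 11 (A(x, Q) = 9 + 2 = 11)
y(I) = 4 - 11*I**2
n = 420 (n = -42*(-10) = 420)
(n - 1426) + (y(-10) + 32) = (420 - 1426) + ((4 - 11*(-10)**2) + 32) = -1006 + ((4 - 11*100) + 32) = -1006 + ((4 - 1100) + 32) = -1006 + (-1096 + 32) = -1006 - 1064 = -2070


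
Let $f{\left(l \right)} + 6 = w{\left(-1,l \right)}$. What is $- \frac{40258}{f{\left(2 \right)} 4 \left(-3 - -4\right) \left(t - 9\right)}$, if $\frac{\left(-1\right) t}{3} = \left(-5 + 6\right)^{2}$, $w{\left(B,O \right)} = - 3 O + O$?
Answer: $- \frac{20129}{240} \approx -83.871$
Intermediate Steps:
$w{\left(B,O \right)} = - 2 O$
$f{\left(l \right)} = -6 - 2 l$
$t = -3$ ($t = - 3 \left(-5 + 6\right)^{2} = - 3 \cdot 1^{2} = \left(-3\right) 1 = -3$)
$- \frac{40258}{f{\left(2 \right)} 4 \left(-3 - -4\right) \left(t - 9\right)} = - \frac{40258}{\left(-6 - 4\right) 4 \left(-3 - -4\right) \left(-3 - 9\right)} = - \frac{40258}{\left(-6 - 4\right) 4 \left(-3 + 4\right) \left(-12\right)} = - \frac{40258}{- 10 \cdot 4 \cdot 1 \left(-12\right)} = - \frac{40258}{\left(-10\right) 4 \left(-12\right)} = - \frac{40258}{\left(-40\right) \left(-12\right)} = - \frac{40258}{480} = \left(-40258\right) \frac{1}{480} = - \frac{20129}{240}$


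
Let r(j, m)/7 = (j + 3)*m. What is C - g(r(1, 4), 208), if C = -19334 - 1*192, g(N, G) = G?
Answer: -19734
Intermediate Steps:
r(j, m) = 7*m*(3 + j) (r(j, m) = 7*((j + 3)*m) = 7*((3 + j)*m) = 7*(m*(3 + j)) = 7*m*(3 + j))
C = -19526 (C = -19334 - 192 = -19526)
C - g(r(1, 4), 208) = -19526 - 1*208 = -19526 - 208 = -19734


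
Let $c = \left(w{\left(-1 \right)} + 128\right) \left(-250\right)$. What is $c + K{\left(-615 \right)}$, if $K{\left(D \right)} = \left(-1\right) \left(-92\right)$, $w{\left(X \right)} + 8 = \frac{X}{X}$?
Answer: $-30158$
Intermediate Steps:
$w{\left(X \right)} = -7$ ($w{\left(X \right)} = -8 + \frac{X}{X} = -8 + 1 = -7$)
$K{\left(D \right)} = 92$
$c = -30250$ ($c = \left(-7 + 128\right) \left(-250\right) = 121 \left(-250\right) = -30250$)
$c + K{\left(-615 \right)} = -30250 + 92 = -30158$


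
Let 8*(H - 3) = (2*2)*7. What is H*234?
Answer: 1521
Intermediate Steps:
H = 13/2 (H = 3 + ((2*2)*7)/8 = 3 + (4*7)/8 = 3 + (⅛)*28 = 3 + 7/2 = 13/2 ≈ 6.5000)
H*234 = (13/2)*234 = 1521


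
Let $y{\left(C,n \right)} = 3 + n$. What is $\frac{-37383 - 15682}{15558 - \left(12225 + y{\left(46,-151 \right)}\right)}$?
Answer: $- \frac{53065}{3481} \approx -15.244$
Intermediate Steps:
$\frac{-37383 - 15682}{15558 - \left(12225 + y{\left(46,-151 \right)}\right)} = \frac{-37383 - 15682}{15558 - 12077} = - \frac{53065}{15558 - 12077} = - \frac{53065}{3481}$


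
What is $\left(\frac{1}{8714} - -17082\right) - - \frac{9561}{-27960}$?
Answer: $\frac{693638992581}{40607240} \approx 17082.0$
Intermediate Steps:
$\left(\frac{1}{8714} - -17082\right) - - \frac{9561}{-27960} = \left(\frac{1}{8714} + 17082\right) - \left(-9561\right) \left(- \frac{1}{27960}\right) = \frac{148852549}{8714} - \frac{3187}{9320} = \frac{693638992581}{40607240}$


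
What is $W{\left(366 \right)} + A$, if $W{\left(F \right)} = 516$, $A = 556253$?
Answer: $556769$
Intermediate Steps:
$W{\left(366 \right)} + A = 516 + 556253 = 556769$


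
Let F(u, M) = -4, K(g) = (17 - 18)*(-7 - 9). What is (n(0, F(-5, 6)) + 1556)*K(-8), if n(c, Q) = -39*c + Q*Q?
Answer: 25152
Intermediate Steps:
K(g) = 16 (K(g) = -1*(-16) = 16)
n(c, Q) = Q**2 - 39*c (n(c, Q) = -39*c + Q**2 = Q**2 - 39*c)
(n(0, F(-5, 6)) + 1556)*K(-8) = (((-4)**2 - 39*0) + 1556)*16 = ((16 + 0) + 1556)*16 = (16 + 1556)*16 = 1572*16 = 25152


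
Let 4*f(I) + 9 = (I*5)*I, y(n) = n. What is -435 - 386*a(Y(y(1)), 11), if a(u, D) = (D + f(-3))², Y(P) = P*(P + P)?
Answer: -154835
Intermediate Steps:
f(I) = -9/4 + 5*I²/4 (f(I) = -9/4 + ((I*5)*I)/4 = -9/4 + ((5*I)*I)/4 = -9/4 + (5*I²)/4 = -9/4 + 5*I²/4)
Y(P) = 2*P² (Y(P) = P*(2*P) = 2*P²)
a(u, D) = (9 + D)² (a(u, D) = (D + (-9/4 + (5/4)*(-3)²))² = (D + (-9/4 + (5/4)*9))² = (D + (-9/4 + 45/4))² = (D + 9)² = (9 + D)²)
-435 - 386*a(Y(y(1)), 11) = -435 - 386*(9 + 11)² = -435 - 386*20² = -435 - 386*400 = -435 - 154400 = -154835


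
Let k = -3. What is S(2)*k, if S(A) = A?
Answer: -6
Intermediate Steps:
S(2)*k = 2*(-3) = -6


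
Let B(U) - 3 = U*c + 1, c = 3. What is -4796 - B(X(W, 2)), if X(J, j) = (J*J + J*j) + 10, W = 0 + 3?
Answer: -4875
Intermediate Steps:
W = 3
X(J, j) = 10 + J**2 + J*j (X(J, j) = (J**2 + J*j) + 10 = 10 + J**2 + J*j)
B(U) = 4 + 3*U (B(U) = 3 + (U*3 + 1) = 3 + (3*U + 1) = 3 + (1 + 3*U) = 4 + 3*U)
-4796 - B(X(W, 2)) = -4796 - (4 + 3*(10 + 3**2 + 3*2)) = -4796 - (4 + 3*(10 + 9 + 6)) = -4796 - (4 + 3*25) = -4796 - (4 + 75) = -4796 - 1*79 = -4796 - 79 = -4875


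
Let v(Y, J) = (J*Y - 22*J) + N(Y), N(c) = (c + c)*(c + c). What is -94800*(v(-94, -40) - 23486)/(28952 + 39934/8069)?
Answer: -6309999958800/116826811 ≈ -54012.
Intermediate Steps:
N(c) = 4*c² (N(c) = (2*c)*(2*c) = 4*c²)
v(Y, J) = -22*J + 4*Y² + J*Y (v(Y, J) = (J*Y - 22*J) + 4*Y² = (-22*J + J*Y) + 4*Y² = -22*J + 4*Y² + J*Y)
-94800*(v(-94, -40) - 23486)/(28952 + 39934/8069) = -94800*((-22*(-40) + 4*(-94)² - 40*(-94)) - 23486)/(28952 + 39934/8069) = -94800*((880 + 4*8836 + 3760) - 23486)/(28952 + 39934*(1/8069)) = -94800*((880 + 35344 + 3760) - 23486)/(28952 + 39934/8069) = -94800/(233653622/(8069*(39984 - 23486))) = -94800/((233653622/8069)/16498) = -94800/((233653622/8069)*(1/16498)) = -94800/116826811/66561181 = -94800*66561181/116826811 = -6309999958800/116826811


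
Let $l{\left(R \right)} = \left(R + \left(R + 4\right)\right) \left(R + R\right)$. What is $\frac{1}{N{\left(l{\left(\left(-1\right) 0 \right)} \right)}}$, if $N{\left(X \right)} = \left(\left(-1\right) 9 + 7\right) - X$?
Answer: $- \frac{1}{2} \approx -0.5$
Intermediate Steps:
$l{\left(R \right)} = 2 R \left(4 + 2 R\right)$ ($l{\left(R \right)} = \left(R + \left(4 + R\right)\right) 2 R = \left(4 + 2 R\right) 2 R = 2 R \left(4 + 2 R\right)$)
$N{\left(X \right)} = -2 - X$ ($N{\left(X \right)} = \left(-9 + 7\right) - X = -2 - X$)
$\frac{1}{N{\left(l{\left(\left(-1\right) 0 \right)} \right)}} = \frac{1}{-2 - 4 \left(\left(-1\right) 0\right) \left(2 - 0\right)} = \frac{1}{-2 - 4 \cdot 0 \left(2 + 0\right)} = \frac{1}{-2 - 4 \cdot 0 \cdot 2} = \frac{1}{-2 - 0} = \frac{1}{-2 + 0} = \frac{1}{-2} = - \frac{1}{2}$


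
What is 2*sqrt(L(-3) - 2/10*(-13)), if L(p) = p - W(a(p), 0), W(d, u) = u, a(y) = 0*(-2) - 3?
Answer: 2*I*sqrt(10)/5 ≈ 1.2649*I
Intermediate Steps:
a(y) = -3 (a(y) = 0 - 3 = -3)
L(p) = p (L(p) = p - 1*0 = p + 0 = p)
2*sqrt(L(-3) - 2/10*(-13)) = 2*sqrt(-3 - 2/10*(-13)) = 2*sqrt(-3 - 2*1/10*(-13)) = 2*sqrt(-3 - 1/5*(-13)) = 2*sqrt(-3 + 13/5) = 2*sqrt(-2/5) = 2*(I*sqrt(10)/5) = 2*I*sqrt(10)/5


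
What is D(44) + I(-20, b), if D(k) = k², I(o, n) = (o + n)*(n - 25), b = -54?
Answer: 7782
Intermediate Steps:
I(o, n) = (-25 + n)*(n + o) (I(o, n) = (n + o)*(-25 + n) = (-25 + n)*(n + o))
D(44) + I(-20, b) = 44² + ((-54)² - 25*(-54) - 25*(-20) - 54*(-20)) = 1936 + (2916 + 1350 + 500 + 1080) = 1936 + 5846 = 7782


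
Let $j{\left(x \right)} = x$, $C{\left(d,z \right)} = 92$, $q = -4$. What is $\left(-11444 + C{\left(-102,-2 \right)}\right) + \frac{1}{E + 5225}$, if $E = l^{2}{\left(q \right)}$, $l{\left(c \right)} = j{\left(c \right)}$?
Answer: $- \frac{59495831}{5241} \approx -11352.0$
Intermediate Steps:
$l{\left(c \right)} = c$
$E = 16$ ($E = \left(-4\right)^{2} = 16$)
$\left(-11444 + C{\left(-102,-2 \right)}\right) + \frac{1}{E + 5225} = \left(-11444 + 92\right) + \frac{1}{16 + 5225} = -11352 + \frac{1}{5241} = - \frac{59495831}{5241}$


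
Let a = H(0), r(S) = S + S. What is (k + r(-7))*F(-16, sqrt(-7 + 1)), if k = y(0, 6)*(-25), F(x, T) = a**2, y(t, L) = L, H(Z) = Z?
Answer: 0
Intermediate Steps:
r(S) = 2*S
a = 0
F(x, T) = 0 (F(x, T) = 0**2 = 0)
k = -150 (k = 6*(-25) = -150)
(k + r(-7))*F(-16, sqrt(-7 + 1)) = (-150 + 2*(-7))*0 = (-150 - 14)*0 = -164*0 = 0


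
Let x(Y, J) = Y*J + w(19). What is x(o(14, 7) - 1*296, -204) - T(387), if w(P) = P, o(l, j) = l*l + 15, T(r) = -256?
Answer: 17615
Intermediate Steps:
o(l, j) = 15 + l² (o(l, j) = l² + 15 = 15 + l²)
x(Y, J) = 19 + J*Y (x(Y, J) = Y*J + 19 = J*Y + 19 = 19 + J*Y)
x(o(14, 7) - 1*296, -204) - T(387) = (19 - 204*((15 + 14²) - 1*296)) - 1*(-256) = (19 - 204*((15 + 196) - 296)) + 256 = (19 - 204*(211 - 296)) + 256 = (19 - 204*(-85)) + 256 = (19 + 17340) + 256 = 17359 + 256 = 17615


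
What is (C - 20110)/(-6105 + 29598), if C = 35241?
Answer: 15131/23493 ≈ 0.64406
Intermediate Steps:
(C - 20110)/(-6105 + 29598) = (35241 - 20110)/(-6105 + 29598) = 15131/23493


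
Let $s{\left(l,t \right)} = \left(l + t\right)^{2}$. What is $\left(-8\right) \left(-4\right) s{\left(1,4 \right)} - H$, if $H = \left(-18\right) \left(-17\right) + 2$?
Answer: $492$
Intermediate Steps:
$H = 308$ ($H = 306 + 2 = 308$)
$\left(-8\right) \left(-4\right) s{\left(1,4 \right)} - H = \left(-8\right) \left(-4\right) \left(1 + 4\right)^{2} - 308 = 32 \cdot 5^{2} - 308 = 32 \cdot 25 - 308 = 800 - 308 = 492$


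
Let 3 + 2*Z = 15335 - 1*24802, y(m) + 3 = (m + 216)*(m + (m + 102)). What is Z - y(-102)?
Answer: 6896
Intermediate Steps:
y(m) = -3 + (102 + 2*m)*(216 + m) (y(m) = -3 + (m + 216)*(m + (m + 102)) = -3 + (216 + m)*(m + (102 + m)) = -3 + (216 + m)*(102 + 2*m) = -3 + (102 + 2*m)*(216 + m))
Z = -4735 (Z = -3/2 + (15335 - 1*24802)/2 = -3/2 + (15335 - 24802)/2 = -3/2 + (1/2)*(-9467) = -3/2 - 9467/2 = -4735)
Z - y(-102) = -4735 - (22029 + 2*(-102)**2 + 534*(-102)) = -4735 - (22029 + 2*10404 - 54468) = -4735 - (22029 + 20808 - 54468) = -4735 - 1*(-11631) = -4735 + 11631 = 6896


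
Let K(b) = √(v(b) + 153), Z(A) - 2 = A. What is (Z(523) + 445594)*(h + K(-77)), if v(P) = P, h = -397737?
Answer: -177438032703 + 892238*√19 ≈ -1.7743e+11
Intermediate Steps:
Z(A) = 2 + A
K(b) = √(153 + b) (K(b) = √(b + 153) = √(153 + b))
(Z(523) + 445594)*(h + K(-77)) = ((2 + 523) + 445594)*(-397737 + √(153 - 77)) = (525 + 445594)*(-397737 + √76) = 446119*(-397737 + 2*√19) = -177438032703 + 892238*√19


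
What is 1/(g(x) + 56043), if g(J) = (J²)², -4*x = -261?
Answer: 256/4654817649 ≈ 5.4997e-8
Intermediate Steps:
x = 261/4 (x = -¼*(-261) = 261/4 ≈ 65.250)
g(J) = J⁴
1/(g(x) + 56043) = 1/((261/4)⁴ + 56043) = 1/(4640470641/256 + 56043) = 1/(4654817649/256) = 256/4654817649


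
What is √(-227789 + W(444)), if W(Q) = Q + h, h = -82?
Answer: 43*I*√123 ≈ 476.89*I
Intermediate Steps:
W(Q) = -82 + Q (W(Q) = Q - 82 = -82 + Q)
√(-227789 + W(444)) = √(-227789 + (-82 + 444)) = √(-227789 + 362) = √(-227427) = 43*I*√123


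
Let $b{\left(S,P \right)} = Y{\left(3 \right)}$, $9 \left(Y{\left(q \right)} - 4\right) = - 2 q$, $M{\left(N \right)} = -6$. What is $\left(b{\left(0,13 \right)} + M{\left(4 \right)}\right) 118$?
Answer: $- \frac{944}{3} \approx -314.67$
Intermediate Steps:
$Y{\left(q \right)} = 4 - \frac{2 q}{9}$ ($Y{\left(q \right)} = 4 + \frac{\left(-2\right) q}{9} = 4 - \frac{2 q}{9}$)
$b{\left(S,P \right)} = \frac{10}{3}$ ($b{\left(S,P \right)} = 4 - \frac{2}{3} = \frac{10}{3}$)
$\left(b{\left(0,13 \right)} + M{\left(4 \right)}\right) 118 = \left(\frac{10}{3} - 6\right) 118 = \left(- \frac{8}{3}\right) 118 = - \frac{944}{3}$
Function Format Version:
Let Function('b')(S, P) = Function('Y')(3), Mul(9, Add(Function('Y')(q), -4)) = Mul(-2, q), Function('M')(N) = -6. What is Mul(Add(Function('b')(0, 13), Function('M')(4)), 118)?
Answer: Rational(-944, 3) ≈ -314.67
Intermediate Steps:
Function('Y')(q) = Add(4, Mul(Rational(-2, 9), q)) (Function('Y')(q) = Add(4, Mul(Rational(1, 9), Mul(-2, q))) = Add(4, Mul(Rational(-2, 9), q)))
Function('b')(S, P) = Rational(10, 3) (Function('b')(S, P) = Add(4, Mul(Rational(-2, 9), 3)) = Add(4, Rational(-2, 3)) = Rational(10, 3))
Mul(Add(Function('b')(0, 13), Function('M')(4)), 118) = Mul(Add(Rational(10, 3), -6), 118) = Mul(Rational(-8, 3), 118) = Rational(-944, 3)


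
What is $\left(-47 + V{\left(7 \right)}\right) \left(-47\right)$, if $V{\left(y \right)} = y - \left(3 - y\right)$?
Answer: $1692$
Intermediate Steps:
$V{\left(y \right)} = -3 + 2 y$ ($V{\left(y \right)} = y + \left(-3 + y\right) = -3 + 2 y$)
$\left(-47 + V{\left(7 \right)}\right) \left(-47\right) = \left(-47 + \left(-3 + 2 \cdot 7\right)\right) \left(-47\right) = \left(-47 + \left(-3 + 14\right)\right) \left(-47\right) = \left(-47 + 11\right) \left(-47\right) = \left(-36\right) \left(-47\right) = 1692$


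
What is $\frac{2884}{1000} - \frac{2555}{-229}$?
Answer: $\frac{803859}{57250} \approx 14.041$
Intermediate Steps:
$\frac{2884}{1000} - \frac{2555}{-229} = 2884 \cdot \frac{1}{1000} - - \frac{2555}{229} = \frac{721}{250} + \frac{2555}{229} = \frac{803859}{57250}$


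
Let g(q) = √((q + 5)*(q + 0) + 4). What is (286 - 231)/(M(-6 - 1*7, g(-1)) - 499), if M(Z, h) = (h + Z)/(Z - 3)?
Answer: -880/7971 ≈ -0.11040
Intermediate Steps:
g(q) = √(4 + q*(5 + q)) (g(q) = √((5 + q)*q + 4) = √(q*(5 + q) + 4) = √(4 + q*(5 + q)))
M(Z, h) = (Z + h)/(-3 + Z)
(286 - 231)/(M(-6 - 1*7, g(-1)) - 499) = (286 - 231)/(((-6 - 1*7) + √(4 + (-1)² + 5*(-1)))/(-3 + (-6 - 1*7)) - 499) = 55/(((-6 - 7) + √(4 + 1 - 5))/(-3 + (-6 - 7)) - 499) = 55/((-13 + √0)/(-3 - 13) - 499) = 55/((-13 + 0)/(-16) - 499) = 55/(-1/16*(-13) - 499) = 55/(13/16 - 499) = 55/(-7971/16) = 55*(-16/7971) = -880/7971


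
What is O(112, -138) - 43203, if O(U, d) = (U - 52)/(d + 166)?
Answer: -302406/7 ≈ -43201.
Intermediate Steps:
O(U, d) = (-52 + U)/(166 + d)
O(112, -138) - 43203 = (-52 + 112)/(166 - 138) - 43203 = 60/28 - 43203 = (1/28)*60 - 43203 = 15/7 - 43203 = -302406/7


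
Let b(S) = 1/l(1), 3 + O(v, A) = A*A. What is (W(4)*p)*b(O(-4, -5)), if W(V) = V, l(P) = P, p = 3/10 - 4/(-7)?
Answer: 122/35 ≈ 3.4857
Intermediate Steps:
p = 61/70 (p = 3*(1/10) - 4*(-1/7) = 3/10 + 4/7 = 61/70 ≈ 0.87143)
O(v, A) = -3 + A**2 (O(v, A) = -3 + A*A = -3 + A**2)
b(S) = 1 (b(S) = 1/1 = 1)
(W(4)*p)*b(O(-4, -5)) = (4*(61/70))*1 = (122/35)*1 = 122/35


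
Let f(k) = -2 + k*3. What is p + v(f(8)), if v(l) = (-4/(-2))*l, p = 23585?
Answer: 23629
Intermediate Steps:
f(k) = -2 + 3*k
v(l) = 2*l (v(l) = (-4*(-½))*l = 2*l)
p + v(f(8)) = 23585 + 2*(-2 + 3*8) = 23585 + 2*(-2 + 24) = 23585 + 2*22 = 23585 + 44 = 23629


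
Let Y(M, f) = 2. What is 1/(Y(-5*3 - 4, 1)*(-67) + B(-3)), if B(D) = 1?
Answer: -1/133 ≈ -0.0075188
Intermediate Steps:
1/(Y(-5*3 - 4, 1)*(-67) + B(-3)) = 1/(2*(-67) + 1) = 1/(-134 + 1) = 1/(-133) = -1/133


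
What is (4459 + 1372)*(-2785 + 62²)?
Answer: 6175029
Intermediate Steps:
(4459 + 1372)*(-2785 + 62²) = 5831*(-2785 + 3844) = 5831*1059 = 6175029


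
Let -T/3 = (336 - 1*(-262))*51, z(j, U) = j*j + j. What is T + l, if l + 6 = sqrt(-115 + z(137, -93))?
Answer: -91500 + sqrt(18791) ≈ -91363.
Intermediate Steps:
z(j, U) = j + j**2 (z(j, U) = j**2 + j = j + j**2)
T = -91494 (T = -3*(336 - 1*(-262))*51 = -3*(336 + 262)*51 = -1794*51 = -3*30498 = -91494)
l = -6 + sqrt(18791) (l = -6 + sqrt(-115 + 137*(1 + 137)) = -6 + sqrt(-115 + 137*138) = -6 + sqrt(-115 + 18906) = -6 + sqrt(18791) ≈ 131.08)
T + l = -91494 + (-6 + sqrt(18791)) = -91500 + sqrt(18791)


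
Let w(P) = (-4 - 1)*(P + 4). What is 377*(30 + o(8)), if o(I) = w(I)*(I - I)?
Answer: 11310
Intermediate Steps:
w(P) = -20 - 5*P (w(P) = -5*(4 + P) = -20 - 5*P)
o(I) = 0 (o(I) = (-20 - 5*I)*(I - I) = (-20 - 5*I)*0 = 0)
377*(30 + o(8)) = 377*(30 + 0) = 377*30 = 11310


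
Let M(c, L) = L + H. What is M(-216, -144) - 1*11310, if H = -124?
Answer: -11578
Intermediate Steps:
M(c, L) = -124 + L (M(c, L) = L - 124 = -124 + L)
M(-216, -144) - 1*11310 = (-124 - 144) - 1*11310 = -268 - 11310 = -11578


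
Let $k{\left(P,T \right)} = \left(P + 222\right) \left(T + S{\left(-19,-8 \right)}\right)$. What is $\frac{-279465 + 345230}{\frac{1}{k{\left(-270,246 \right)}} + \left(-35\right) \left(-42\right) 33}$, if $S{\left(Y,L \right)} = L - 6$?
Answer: $\frac{732359040}{540207359} \approx 1.3557$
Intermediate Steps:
$S{\left(Y,L \right)} = -6 + L$
$k{\left(P,T \right)} = \left(-14 + T\right) \left(222 + P\right)$ ($k{\left(P,T \right)} = \left(P + 222\right) \left(T - 14\right) = \left(222 + P\right) \left(T - 14\right) = \left(222 + P\right) \left(-14 + T\right) = \left(-14 + T\right) \left(222 + P\right)$)
$\frac{-279465 + 345230}{\frac{1}{k{\left(-270,246 \right)}} + \left(-35\right) \left(-42\right) 33} = \frac{-279465 + 345230}{\frac{1}{-3108 - -3780 + 222 \cdot 246 - 66420} + \left(-35\right) \left(-42\right) 33} = \frac{65765}{\frac{1}{-3108 + 3780 + 54612 - 66420} + 1470 \cdot 33} = \frac{65765}{\frac{1}{-11136} + 48510} = \frac{65765}{- \frac{1}{11136} + 48510} = \frac{65765}{\frac{540207359}{11136}} = 65765 \cdot \frac{11136}{540207359} = \frac{732359040}{540207359}$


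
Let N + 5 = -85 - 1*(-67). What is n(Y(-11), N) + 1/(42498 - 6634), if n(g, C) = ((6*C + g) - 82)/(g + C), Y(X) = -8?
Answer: 8177023/1111784 ≈ 7.3549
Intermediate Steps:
N = -23 (N = -5 + (-85 - 1*(-67)) = -5 + (-85 + 67) = -5 - 18 = -23)
n(g, C) = (-82 + g + 6*C)/(C + g) (n(g, C) = ((g + 6*C) - 82)/(C + g) = (-82 + g + 6*C)/(C + g))
n(Y(-11), N) + 1/(42498 - 6634) = (-82 - 8 + 6*(-23))/(-23 - 8) + 1/(42498 - 6634) = (-82 - 8 - 138)/(-31) + 1/35864 = -1/31*(-228) + 1/35864 = 228/31 + 1/35864 = 8177023/1111784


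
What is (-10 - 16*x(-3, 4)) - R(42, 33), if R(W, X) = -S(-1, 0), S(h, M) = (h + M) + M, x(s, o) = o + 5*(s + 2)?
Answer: 5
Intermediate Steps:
x(s, o) = 10 + o + 5*s (x(s, o) = o + 5*(2 + s) = o + (10 + 5*s) = 10 + o + 5*s)
S(h, M) = h + 2*M (S(h, M) = (M + h) + M = h + 2*M)
R(W, X) = 1 (R(W, X) = -(-1 + 2*0) = -(-1 + 0) = -1*(-1) = 1)
(-10 - 16*x(-3, 4)) - R(42, 33) = (-10 - 16*(10 + 4 + 5*(-3))) - 1*1 = (-10 - 16*(10 + 4 - 15)) - 1 = (-10 - 16*(-1)) - 1 = (-10 + 16) - 1 = 6 - 1 = 5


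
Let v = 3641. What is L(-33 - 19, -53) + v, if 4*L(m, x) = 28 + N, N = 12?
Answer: 3651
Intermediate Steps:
L(m, x) = 10 (L(m, x) = (28 + 12)/4 = (¼)*40 = 10)
L(-33 - 19, -53) + v = 10 + 3641 = 3651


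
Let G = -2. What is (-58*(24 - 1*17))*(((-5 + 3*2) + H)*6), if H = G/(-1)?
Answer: -7308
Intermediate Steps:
H = 2 (H = -2/(-1) = -2*(-1) = 2)
(-58*(24 - 1*17))*(((-5 + 3*2) + H)*6) = (-58*(24 - 1*17))*(((-5 + 3*2) + 2)*6) = (-58*(24 - 17))*(((-5 + 6) + 2)*6) = (-58*7)*((1 + 2)*6) = -1218*6 = -406*18 = -7308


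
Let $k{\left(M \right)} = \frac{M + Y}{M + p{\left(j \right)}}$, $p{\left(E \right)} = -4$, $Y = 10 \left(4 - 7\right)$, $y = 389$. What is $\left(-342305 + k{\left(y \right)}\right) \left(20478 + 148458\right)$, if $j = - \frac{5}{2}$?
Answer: $- \frac{22263579781776}{385} \approx -5.7827 \cdot 10^{10}$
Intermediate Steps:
$Y = -30$ ($Y = 10 \left(-3\right) = -30$)
$j = - \frac{5}{2}$ ($j = \left(-5\right) \frac{1}{2} = - \frac{5}{2} \approx -2.5$)
$k{\left(M \right)} = \frac{-30 + M}{-4 + M}$ ($k{\left(M \right)} = \frac{M - 30}{M - 4} = \frac{-30 + M}{-4 + M}$)
$\left(-342305 + k{\left(y \right)}\right) \left(20478 + 148458\right) = \left(-342305 + \frac{-30 + 389}{-4 + 389}\right) \left(20478 + 148458\right) = \left(-342305 + \frac{1}{385} \cdot 359\right) 168936 = \left(-342305 + \frac{359}{385}\right) 168936 = \left(- \frac{131787066}{385}\right) 168936 = - \frac{22263579781776}{385}$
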